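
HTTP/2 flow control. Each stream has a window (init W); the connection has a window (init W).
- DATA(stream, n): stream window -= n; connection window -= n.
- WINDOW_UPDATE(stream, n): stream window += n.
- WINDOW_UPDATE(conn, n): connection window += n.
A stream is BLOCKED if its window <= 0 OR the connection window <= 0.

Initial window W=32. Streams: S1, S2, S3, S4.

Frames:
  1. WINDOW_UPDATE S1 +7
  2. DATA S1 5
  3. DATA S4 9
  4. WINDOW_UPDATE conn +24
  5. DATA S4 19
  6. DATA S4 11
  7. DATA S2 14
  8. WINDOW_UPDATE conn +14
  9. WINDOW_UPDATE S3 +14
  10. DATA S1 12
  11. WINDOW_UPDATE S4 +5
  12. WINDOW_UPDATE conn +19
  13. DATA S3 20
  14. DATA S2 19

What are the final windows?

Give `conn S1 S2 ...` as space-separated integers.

Answer: -20 22 -1 26 -2

Derivation:
Op 1: conn=32 S1=39 S2=32 S3=32 S4=32 blocked=[]
Op 2: conn=27 S1=34 S2=32 S3=32 S4=32 blocked=[]
Op 3: conn=18 S1=34 S2=32 S3=32 S4=23 blocked=[]
Op 4: conn=42 S1=34 S2=32 S3=32 S4=23 blocked=[]
Op 5: conn=23 S1=34 S2=32 S3=32 S4=4 blocked=[]
Op 6: conn=12 S1=34 S2=32 S3=32 S4=-7 blocked=[4]
Op 7: conn=-2 S1=34 S2=18 S3=32 S4=-7 blocked=[1, 2, 3, 4]
Op 8: conn=12 S1=34 S2=18 S3=32 S4=-7 blocked=[4]
Op 9: conn=12 S1=34 S2=18 S3=46 S4=-7 blocked=[4]
Op 10: conn=0 S1=22 S2=18 S3=46 S4=-7 blocked=[1, 2, 3, 4]
Op 11: conn=0 S1=22 S2=18 S3=46 S4=-2 blocked=[1, 2, 3, 4]
Op 12: conn=19 S1=22 S2=18 S3=46 S4=-2 blocked=[4]
Op 13: conn=-1 S1=22 S2=18 S3=26 S4=-2 blocked=[1, 2, 3, 4]
Op 14: conn=-20 S1=22 S2=-1 S3=26 S4=-2 blocked=[1, 2, 3, 4]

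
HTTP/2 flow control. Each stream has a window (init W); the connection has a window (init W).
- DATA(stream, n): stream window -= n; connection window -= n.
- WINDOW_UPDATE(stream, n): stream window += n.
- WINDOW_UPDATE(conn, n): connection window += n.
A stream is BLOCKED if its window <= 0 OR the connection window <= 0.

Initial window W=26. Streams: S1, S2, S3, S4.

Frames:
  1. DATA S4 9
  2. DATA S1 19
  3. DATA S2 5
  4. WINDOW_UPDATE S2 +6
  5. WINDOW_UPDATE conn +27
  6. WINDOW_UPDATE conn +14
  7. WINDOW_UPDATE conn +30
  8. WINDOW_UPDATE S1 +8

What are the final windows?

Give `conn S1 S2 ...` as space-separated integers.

Answer: 64 15 27 26 17

Derivation:
Op 1: conn=17 S1=26 S2=26 S3=26 S4=17 blocked=[]
Op 2: conn=-2 S1=7 S2=26 S3=26 S4=17 blocked=[1, 2, 3, 4]
Op 3: conn=-7 S1=7 S2=21 S3=26 S4=17 blocked=[1, 2, 3, 4]
Op 4: conn=-7 S1=7 S2=27 S3=26 S4=17 blocked=[1, 2, 3, 4]
Op 5: conn=20 S1=7 S2=27 S3=26 S4=17 blocked=[]
Op 6: conn=34 S1=7 S2=27 S3=26 S4=17 blocked=[]
Op 7: conn=64 S1=7 S2=27 S3=26 S4=17 blocked=[]
Op 8: conn=64 S1=15 S2=27 S3=26 S4=17 blocked=[]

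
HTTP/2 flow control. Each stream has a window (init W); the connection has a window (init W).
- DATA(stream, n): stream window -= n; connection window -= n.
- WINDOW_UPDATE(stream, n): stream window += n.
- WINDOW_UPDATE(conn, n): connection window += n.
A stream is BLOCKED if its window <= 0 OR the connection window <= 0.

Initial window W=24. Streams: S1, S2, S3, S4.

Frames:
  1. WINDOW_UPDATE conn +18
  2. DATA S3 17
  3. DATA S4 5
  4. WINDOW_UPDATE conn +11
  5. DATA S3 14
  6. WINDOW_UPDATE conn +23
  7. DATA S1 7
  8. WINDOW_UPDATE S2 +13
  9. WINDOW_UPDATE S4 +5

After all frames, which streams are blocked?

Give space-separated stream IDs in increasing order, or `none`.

Answer: S3

Derivation:
Op 1: conn=42 S1=24 S2=24 S3=24 S4=24 blocked=[]
Op 2: conn=25 S1=24 S2=24 S3=7 S4=24 blocked=[]
Op 3: conn=20 S1=24 S2=24 S3=7 S4=19 blocked=[]
Op 4: conn=31 S1=24 S2=24 S3=7 S4=19 blocked=[]
Op 5: conn=17 S1=24 S2=24 S3=-7 S4=19 blocked=[3]
Op 6: conn=40 S1=24 S2=24 S3=-7 S4=19 blocked=[3]
Op 7: conn=33 S1=17 S2=24 S3=-7 S4=19 blocked=[3]
Op 8: conn=33 S1=17 S2=37 S3=-7 S4=19 blocked=[3]
Op 9: conn=33 S1=17 S2=37 S3=-7 S4=24 blocked=[3]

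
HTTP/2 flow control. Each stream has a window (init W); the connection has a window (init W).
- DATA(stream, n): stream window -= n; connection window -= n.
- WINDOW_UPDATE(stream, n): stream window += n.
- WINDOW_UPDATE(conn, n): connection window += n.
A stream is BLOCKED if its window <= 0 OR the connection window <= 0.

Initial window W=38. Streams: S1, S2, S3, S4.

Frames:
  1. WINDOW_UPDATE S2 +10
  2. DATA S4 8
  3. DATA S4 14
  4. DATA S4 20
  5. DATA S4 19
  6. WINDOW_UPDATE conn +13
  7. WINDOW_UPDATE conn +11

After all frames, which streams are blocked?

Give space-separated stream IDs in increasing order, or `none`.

Answer: S4

Derivation:
Op 1: conn=38 S1=38 S2=48 S3=38 S4=38 blocked=[]
Op 2: conn=30 S1=38 S2=48 S3=38 S4=30 blocked=[]
Op 3: conn=16 S1=38 S2=48 S3=38 S4=16 blocked=[]
Op 4: conn=-4 S1=38 S2=48 S3=38 S4=-4 blocked=[1, 2, 3, 4]
Op 5: conn=-23 S1=38 S2=48 S3=38 S4=-23 blocked=[1, 2, 3, 4]
Op 6: conn=-10 S1=38 S2=48 S3=38 S4=-23 blocked=[1, 2, 3, 4]
Op 7: conn=1 S1=38 S2=48 S3=38 S4=-23 blocked=[4]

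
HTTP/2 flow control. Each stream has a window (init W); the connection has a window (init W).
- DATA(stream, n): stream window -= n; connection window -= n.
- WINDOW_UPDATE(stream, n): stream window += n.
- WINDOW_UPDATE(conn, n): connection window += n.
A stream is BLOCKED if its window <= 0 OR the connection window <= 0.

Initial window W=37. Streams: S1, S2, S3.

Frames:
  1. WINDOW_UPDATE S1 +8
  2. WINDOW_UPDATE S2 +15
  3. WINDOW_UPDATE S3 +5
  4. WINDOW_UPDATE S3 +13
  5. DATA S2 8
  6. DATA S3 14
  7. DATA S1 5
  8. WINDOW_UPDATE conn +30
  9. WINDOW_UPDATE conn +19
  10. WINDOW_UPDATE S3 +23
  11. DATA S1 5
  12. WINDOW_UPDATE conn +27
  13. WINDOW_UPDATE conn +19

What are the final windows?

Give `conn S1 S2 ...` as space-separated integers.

Answer: 100 35 44 64

Derivation:
Op 1: conn=37 S1=45 S2=37 S3=37 blocked=[]
Op 2: conn=37 S1=45 S2=52 S3=37 blocked=[]
Op 3: conn=37 S1=45 S2=52 S3=42 blocked=[]
Op 4: conn=37 S1=45 S2=52 S3=55 blocked=[]
Op 5: conn=29 S1=45 S2=44 S3=55 blocked=[]
Op 6: conn=15 S1=45 S2=44 S3=41 blocked=[]
Op 7: conn=10 S1=40 S2=44 S3=41 blocked=[]
Op 8: conn=40 S1=40 S2=44 S3=41 blocked=[]
Op 9: conn=59 S1=40 S2=44 S3=41 blocked=[]
Op 10: conn=59 S1=40 S2=44 S3=64 blocked=[]
Op 11: conn=54 S1=35 S2=44 S3=64 blocked=[]
Op 12: conn=81 S1=35 S2=44 S3=64 blocked=[]
Op 13: conn=100 S1=35 S2=44 S3=64 blocked=[]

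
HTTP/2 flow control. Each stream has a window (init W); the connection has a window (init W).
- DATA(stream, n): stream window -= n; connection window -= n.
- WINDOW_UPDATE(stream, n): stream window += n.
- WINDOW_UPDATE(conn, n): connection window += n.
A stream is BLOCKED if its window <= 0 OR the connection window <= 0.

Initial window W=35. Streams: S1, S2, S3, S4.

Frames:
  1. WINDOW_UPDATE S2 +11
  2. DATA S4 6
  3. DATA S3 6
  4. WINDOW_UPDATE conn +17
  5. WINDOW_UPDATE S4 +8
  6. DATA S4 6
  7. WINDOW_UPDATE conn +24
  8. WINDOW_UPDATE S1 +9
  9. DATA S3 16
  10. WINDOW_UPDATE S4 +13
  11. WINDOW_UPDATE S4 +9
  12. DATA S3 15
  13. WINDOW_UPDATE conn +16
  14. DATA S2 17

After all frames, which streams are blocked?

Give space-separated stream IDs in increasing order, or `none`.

Answer: S3

Derivation:
Op 1: conn=35 S1=35 S2=46 S3=35 S4=35 blocked=[]
Op 2: conn=29 S1=35 S2=46 S3=35 S4=29 blocked=[]
Op 3: conn=23 S1=35 S2=46 S3=29 S4=29 blocked=[]
Op 4: conn=40 S1=35 S2=46 S3=29 S4=29 blocked=[]
Op 5: conn=40 S1=35 S2=46 S3=29 S4=37 blocked=[]
Op 6: conn=34 S1=35 S2=46 S3=29 S4=31 blocked=[]
Op 7: conn=58 S1=35 S2=46 S3=29 S4=31 blocked=[]
Op 8: conn=58 S1=44 S2=46 S3=29 S4=31 blocked=[]
Op 9: conn=42 S1=44 S2=46 S3=13 S4=31 blocked=[]
Op 10: conn=42 S1=44 S2=46 S3=13 S4=44 blocked=[]
Op 11: conn=42 S1=44 S2=46 S3=13 S4=53 blocked=[]
Op 12: conn=27 S1=44 S2=46 S3=-2 S4=53 blocked=[3]
Op 13: conn=43 S1=44 S2=46 S3=-2 S4=53 blocked=[3]
Op 14: conn=26 S1=44 S2=29 S3=-2 S4=53 blocked=[3]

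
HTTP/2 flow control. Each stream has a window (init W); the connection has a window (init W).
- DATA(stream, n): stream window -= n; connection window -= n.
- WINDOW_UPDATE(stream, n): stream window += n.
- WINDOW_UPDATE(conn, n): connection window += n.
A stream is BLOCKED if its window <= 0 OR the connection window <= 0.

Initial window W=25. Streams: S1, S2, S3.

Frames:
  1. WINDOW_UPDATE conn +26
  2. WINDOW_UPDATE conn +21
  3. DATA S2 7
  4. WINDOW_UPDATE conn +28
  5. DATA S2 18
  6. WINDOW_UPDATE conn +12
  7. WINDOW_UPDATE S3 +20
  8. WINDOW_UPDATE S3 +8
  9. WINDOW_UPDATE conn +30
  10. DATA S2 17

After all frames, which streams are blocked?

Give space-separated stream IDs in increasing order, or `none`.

Op 1: conn=51 S1=25 S2=25 S3=25 blocked=[]
Op 2: conn=72 S1=25 S2=25 S3=25 blocked=[]
Op 3: conn=65 S1=25 S2=18 S3=25 blocked=[]
Op 4: conn=93 S1=25 S2=18 S3=25 blocked=[]
Op 5: conn=75 S1=25 S2=0 S3=25 blocked=[2]
Op 6: conn=87 S1=25 S2=0 S3=25 blocked=[2]
Op 7: conn=87 S1=25 S2=0 S3=45 blocked=[2]
Op 8: conn=87 S1=25 S2=0 S3=53 blocked=[2]
Op 9: conn=117 S1=25 S2=0 S3=53 blocked=[2]
Op 10: conn=100 S1=25 S2=-17 S3=53 blocked=[2]

Answer: S2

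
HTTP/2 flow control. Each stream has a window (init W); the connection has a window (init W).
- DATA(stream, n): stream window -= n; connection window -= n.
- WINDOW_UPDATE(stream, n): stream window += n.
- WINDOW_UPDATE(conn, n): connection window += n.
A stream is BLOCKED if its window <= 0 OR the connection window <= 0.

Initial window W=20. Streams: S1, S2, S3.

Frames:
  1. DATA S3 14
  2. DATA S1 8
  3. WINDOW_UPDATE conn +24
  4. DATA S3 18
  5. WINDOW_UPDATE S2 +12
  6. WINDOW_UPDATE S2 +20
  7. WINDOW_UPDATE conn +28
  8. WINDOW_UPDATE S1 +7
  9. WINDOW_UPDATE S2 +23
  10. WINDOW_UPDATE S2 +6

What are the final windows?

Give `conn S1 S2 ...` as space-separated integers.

Answer: 32 19 81 -12

Derivation:
Op 1: conn=6 S1=20 S2=20 S3=6 blocked=[]
Op 2: conn=-2 S1=12 S2=20 S3=6 blocked=[1, 2, 3]
Op 3: conn=22 S1=12 S2=20 S3=6 blocked=[]
Op 4: conn=4 S1=12 S2=20 S3=-12 blocked=[3]
Op 5: conn=4 S1=12 S2=32 S3=-12 blocked=[3]
Op 6: conn=4 S1=12 S2=52 S3=-12 blocked=[3]
Op 7: conn=32 S1=12 S2=52 S3=-12 blocked=[3]
Op 8: conn=32 S1=19 S2=52 S3=-12 blocked=[3]
Op 9: conn=32 S1=19 S2=75 S3=-12 blocked=[3]
Op 10: conn=32 S1=19 S2=81 S3=-12 blocked=[3]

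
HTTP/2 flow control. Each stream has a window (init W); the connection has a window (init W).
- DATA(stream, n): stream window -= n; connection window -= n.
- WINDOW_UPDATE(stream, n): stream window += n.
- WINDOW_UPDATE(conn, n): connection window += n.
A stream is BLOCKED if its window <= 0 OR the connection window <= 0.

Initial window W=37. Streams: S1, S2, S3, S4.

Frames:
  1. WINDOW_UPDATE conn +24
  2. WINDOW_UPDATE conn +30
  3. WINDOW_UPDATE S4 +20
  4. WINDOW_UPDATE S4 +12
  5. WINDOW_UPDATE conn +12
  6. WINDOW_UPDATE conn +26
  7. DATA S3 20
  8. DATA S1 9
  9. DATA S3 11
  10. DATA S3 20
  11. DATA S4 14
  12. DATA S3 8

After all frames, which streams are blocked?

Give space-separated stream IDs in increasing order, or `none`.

Op 1: conn=61 S1=37 S2=37 S3=37 S4=37 blocked=[]
Op 2: conn=91 S1=37 S2=37 S3=37 S4=37 blocked=[]
Op 3: conn=91 S1=37 S2=37 S3=37 S4=57 blocked=[]
Op 4: conn=91 S1=37 S2=37 S3=37 S4=69 blocked=[]
Op 5: conn=103 S1=37 S2=37 S3=37 S4=69 blocked=[]
Op 6: conn=129 S1=37 S2=37 S3=37 S4=69 blocked=[]
Op 7: conn=109 S1=37 S2=37 S3=17 S4=69 blocked=[]
Op 8: conn=100 S1=28 S2=37 S3=17 S4=69 blocked=[]
Op 9: conn=89 S1=28 S2=37 S3=6 S4=69 blocked=[]
Op 10: conn=69 S1=28 S2=37 S3=-14 S4=69 blocked=[3]
Op 11: conn=55 S1=28 S2=37 S3=-14 S4=55 blocked=[3]
Op 12: conn=47 S1=28 S2=37 S3=-22 S4=55 blocked=[3]

Answer: S3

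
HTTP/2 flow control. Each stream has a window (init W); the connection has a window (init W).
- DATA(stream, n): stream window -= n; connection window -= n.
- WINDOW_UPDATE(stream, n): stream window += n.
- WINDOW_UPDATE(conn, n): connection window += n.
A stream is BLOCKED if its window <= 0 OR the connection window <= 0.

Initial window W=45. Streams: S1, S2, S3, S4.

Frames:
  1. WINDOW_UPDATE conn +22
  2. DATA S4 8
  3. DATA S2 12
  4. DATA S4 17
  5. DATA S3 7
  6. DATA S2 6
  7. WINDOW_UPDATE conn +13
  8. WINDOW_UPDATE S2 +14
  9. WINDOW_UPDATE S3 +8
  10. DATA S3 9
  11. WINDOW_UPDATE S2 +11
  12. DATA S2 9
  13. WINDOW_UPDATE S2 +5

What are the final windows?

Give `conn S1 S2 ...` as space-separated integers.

Op 1: conn=67 S1=45 S2=45 S3=45 S4=45 blocked=[]
Op 2: conn=59 S1=45 S2=45 S3=45 S4=37 blocked=[]
Op 3: conn=47 S1=45 S2=33 S3=45 S4=37 blocked=[]
Op 4: conn=30 S1=45 S2=33 S3=45 S4=20 blocked=[]
Op 5: conn=23 S1=45 S2=33 S3=38 S4=20 blocked=[]
Op 6: conn=17 S1=45 S2=27 S3=38 S4=20 blocked=[]
Op 7: conn=30 S1=45 S2=27 S3=38 S4=20 blocked=[]
Op 8: conn=30 S1=45 S2=41 S3=38 S4=20 blocked=[]
Op 9: conn=30 S1=45 S2=41 S3=46 S4=20 blocked=[]
Op 10: conn=21 S1=45 S2=41 S3=37 S4=20 blocked=[]
Op 11: conn=21 S1=45 S2=52 S3=37 S4=20 blocked=[]
Op 12: conn=12 S1=45 S2=43 S3=37 S4=20 blocked=[]
Op 13: conn=12 S1=45 S2=48 S3=37 S4=20 blocked=[]

Answer: 12 45 48 37 20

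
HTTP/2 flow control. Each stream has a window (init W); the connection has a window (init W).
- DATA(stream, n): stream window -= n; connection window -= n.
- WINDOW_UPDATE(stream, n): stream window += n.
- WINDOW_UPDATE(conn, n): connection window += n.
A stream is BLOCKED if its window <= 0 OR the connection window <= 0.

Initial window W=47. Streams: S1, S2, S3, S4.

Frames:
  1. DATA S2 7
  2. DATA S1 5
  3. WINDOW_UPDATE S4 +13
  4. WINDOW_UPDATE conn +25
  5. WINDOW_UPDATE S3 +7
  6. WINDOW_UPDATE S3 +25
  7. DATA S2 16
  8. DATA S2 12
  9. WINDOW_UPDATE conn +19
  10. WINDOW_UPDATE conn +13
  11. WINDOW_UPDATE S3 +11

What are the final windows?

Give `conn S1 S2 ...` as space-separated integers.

Op 1: conn=40 S1=47 S2=40 S3=47 S4=47 blocked=[]
Op 2: conn=35 S1=42 S2=40 S3=47 S4=47 blocked=[]
Op 3: conn=35 S1=42 S2=40 S3=47 S4=60 blocked=[]
Op 4: conn=60 S1=42 S2=40 S3=47 S4=60 blocked=[]
Op 5: conn=60 S1=42 S2=40 S3=54 S4=60 blocked=[]
Op 6: conn=60 S1=42 S2=40 S3=79 S4=60 blocked=[]
Op 7: conn=44 S1=42 S2=24 S3=79 S4=60 blocked=[]
Op 8: conn=32 S1=42 S2=12 S3=79 S4=60 blocked=[]
Op 9: conn=51 S1=42 S2=12 S3=79 S4=60 blocked=[]
Op 10: conn=64 S1=42 S2=12 S3=79 S4=60 blocked=[]
Op 11: conn=64 S1=42 S2=12 S3=90 S4=60 blocked=[]

Answer: 64 42 12 90 60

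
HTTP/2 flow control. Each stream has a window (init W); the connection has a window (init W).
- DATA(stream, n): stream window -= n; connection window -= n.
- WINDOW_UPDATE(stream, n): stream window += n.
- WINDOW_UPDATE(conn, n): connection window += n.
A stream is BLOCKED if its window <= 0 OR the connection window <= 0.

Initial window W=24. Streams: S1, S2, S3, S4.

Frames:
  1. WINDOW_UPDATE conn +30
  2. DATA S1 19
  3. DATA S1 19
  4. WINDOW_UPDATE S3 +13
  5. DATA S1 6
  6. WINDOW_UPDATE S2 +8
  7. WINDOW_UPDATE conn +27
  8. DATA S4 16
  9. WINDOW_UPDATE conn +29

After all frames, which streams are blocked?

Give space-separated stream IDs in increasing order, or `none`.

Op 1: conn=54 S1=24 S2=24 S3=24 S4=24 blocked=[]
Op 2: conn=35 S1=5 S2=24 S3=24 S4=24 blocked=[]
Op 3: conn=16 S1=-14 S2=24 S3=24 S4=24 blocked=[1]
Op 4: conn=16 S1=-14 S2=24 S3=37 S4=24 blocked=[1]
Op 5: conn=10 S1=-20 S2=24 S3=37 S4=24 blocked=[1]
Op 6: conn=10 S1=-20 S2=32 S3=37 S4=24 blocked=[1]
Op 7: conn=37 S1=-20 S2=32 S3=37 S4=24 blocked=[1]
Op 8: conn=21 S1=-20 S2=32 S3=37 S4=8 blocked=[1]
Op 9: conn=50 S1=-20 S2=32 S3=37 S4=8 blocked=[1]

Answer: S1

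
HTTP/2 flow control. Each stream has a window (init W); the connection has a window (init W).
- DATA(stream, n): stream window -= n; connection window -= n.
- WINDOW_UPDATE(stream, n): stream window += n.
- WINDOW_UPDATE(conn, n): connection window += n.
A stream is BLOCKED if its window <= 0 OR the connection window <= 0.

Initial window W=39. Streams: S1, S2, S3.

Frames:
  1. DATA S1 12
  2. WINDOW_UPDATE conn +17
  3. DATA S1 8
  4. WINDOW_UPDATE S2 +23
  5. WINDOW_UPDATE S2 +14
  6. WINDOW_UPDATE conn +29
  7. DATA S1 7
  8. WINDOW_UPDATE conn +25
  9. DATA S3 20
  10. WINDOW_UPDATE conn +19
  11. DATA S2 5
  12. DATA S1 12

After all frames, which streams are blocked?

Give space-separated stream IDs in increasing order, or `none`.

Op 1: conn=27 S1=27 S2=39 S3=39 blocked=[]
Op 2: conn=44 S1=27 S2=39 S3=39 blocked=[]
Op 3: conn=36 S1=19 S2=39 S3=39 blocked=[]
Op 4: conn=36 S1=19 S2=62 S3=39 blocked=[]
Op 5: conn=36 S1=19 S2=76 S3=39 blocked=[]
Op 6: conn=65 S1=19 S2=76 S3=39 blocked=[]
Op 7: conn=58 S1=12 S2=76 S3=39 blocked=[]
Op 8: conn=83 S1=12 S2=76 S3=39 blocked=[]
Op 9: conn=63 S1=12 S2=76 S3=19 blocked=[]
Op 10: conn=82 S1=12 S2=76 S3=19 blocked=[]
Op 11: conn=77 S1=12 S2=71 S3=19 blocked=[]
Op 12: conn=65 S1=0 S2=71 S3=19 blocked=[1]

Answer: S1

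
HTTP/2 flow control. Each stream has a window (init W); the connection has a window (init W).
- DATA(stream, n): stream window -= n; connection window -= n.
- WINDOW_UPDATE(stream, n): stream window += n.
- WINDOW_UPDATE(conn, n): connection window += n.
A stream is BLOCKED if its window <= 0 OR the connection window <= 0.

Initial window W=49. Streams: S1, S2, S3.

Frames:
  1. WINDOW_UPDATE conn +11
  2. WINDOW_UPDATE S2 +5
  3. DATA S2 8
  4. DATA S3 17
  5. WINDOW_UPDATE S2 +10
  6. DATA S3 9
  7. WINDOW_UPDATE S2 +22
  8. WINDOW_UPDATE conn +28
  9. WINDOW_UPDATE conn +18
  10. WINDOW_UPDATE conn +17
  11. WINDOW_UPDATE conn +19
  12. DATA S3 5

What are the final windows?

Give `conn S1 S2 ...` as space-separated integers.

Op 1: conn=60 S1=49 S2=49 S3=49 blocked=[]
Op 2: conn=60 S1=49 S2=54 S3=49 blocked=[]
Op 3: conn=52 S1=49 S2=46 S3=49 blocked=[]
Op 4: conn=35 S1=49 S2=46 S3=32 blocked=[]
Op 5: conn=35 S1=49 S2=56 S3=32 blocked=[]
Op 6: conn=26 S1=49 S2=56 S3=23 blocked=[]
Op 7: conn=26 S1=49 S2=78 S3=23 blocked=[]
Op 8: conn=54 S1=49 S2=78 S3=23 blocked=[]
Op 9: conn=72 S1=49 S2=78 S3=23 blocked=[]
Op 10: conn=89 S1=49 S2=78 S3=23 blocked=[]
Op 11: conn=108 S1=49 S2=78 S3=23 blocked=[]
Op 12: conn=103 S1=49 S2=78 S3=18 blocked=[]

Answer: 103 49 78 18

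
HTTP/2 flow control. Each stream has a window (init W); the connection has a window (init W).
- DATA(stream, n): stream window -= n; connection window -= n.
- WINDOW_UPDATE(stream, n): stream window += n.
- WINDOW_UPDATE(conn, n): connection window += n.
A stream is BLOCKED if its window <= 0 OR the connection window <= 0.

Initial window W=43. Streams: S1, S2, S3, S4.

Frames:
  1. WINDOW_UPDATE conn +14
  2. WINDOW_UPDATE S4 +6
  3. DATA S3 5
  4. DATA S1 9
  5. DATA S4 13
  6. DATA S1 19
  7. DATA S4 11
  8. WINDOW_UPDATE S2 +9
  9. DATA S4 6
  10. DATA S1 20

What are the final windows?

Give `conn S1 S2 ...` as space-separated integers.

Answer: -26 -5 52 38 19

Derivation:
Op 1: conn=57 S1=43 S2=43 S3=43 S4=43 blocked=[]
Op 2: conn=57 S1=43 S2=43 S3=43 S4=49 blocked=[]
Op 3: conn=52 S1=43 S2=43 S3=38 S4=49 blocked=[]
Op 4: conn=43 S1=34 S2=43 S3=38 S4=49 blocked=[]
Op 5: conn=30 S1=34 S2=43 S3=38 S4=36 blocked=[]
Op 6: conn=11 S1=15 S2=43 S3=38 S4=36 blocked=[]
Op 7: conn=0 S1=15 S2=43 S3=38 S4=25 blocked=[1, 2, 3, 4]
Op 8: conn=0 S1=15 S2=52 S3=38 S4=25 blocked=[1, 2, 3, 4]
Op 9: conn=-6 S1=15 S2=52 S3=38 S4=19 blocked=[1, 2, 3, 4]
Op 10: conn=-26 S1=-5 S2=52 S3=38 S4=19 blocked=[1, 2, 3, 4]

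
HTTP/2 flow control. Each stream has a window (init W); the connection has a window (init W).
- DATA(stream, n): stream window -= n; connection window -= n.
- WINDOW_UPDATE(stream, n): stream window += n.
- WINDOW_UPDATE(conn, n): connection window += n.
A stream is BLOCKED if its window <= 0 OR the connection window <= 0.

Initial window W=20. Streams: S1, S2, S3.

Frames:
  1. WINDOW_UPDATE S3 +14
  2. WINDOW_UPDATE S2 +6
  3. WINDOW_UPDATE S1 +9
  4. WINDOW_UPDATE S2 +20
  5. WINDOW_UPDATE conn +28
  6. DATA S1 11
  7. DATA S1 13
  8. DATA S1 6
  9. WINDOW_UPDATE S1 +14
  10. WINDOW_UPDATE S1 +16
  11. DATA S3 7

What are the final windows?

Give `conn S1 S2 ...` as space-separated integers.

Answer: 11 29 46 27

Derivation:
Op 1: conn=20 S1=20 S2=20 S3=34 blocked=[]
Op 2: conn=20 S1=20 S2=26 S3=34 blocked=[]
Op 3: conn=20 S1=29 S2=26 S3=34 blocked=[]
Op 4: conn=20 S1=29 S2=46 S3=34 blocked=[]
Op 5: conn=48 S1=29 S2=46 S3=34 blocked=[]
Op 6: conn=37 S1=18 S2=46 S3=34 blocked=[]
Op 7: conn=24 S1=5 S2=46 S3=34 blocked=[]
Op 8: conn=18 S1=-1 S2=46 S3=34 blocked=[1]
Op 9: conn=18 S1=13 S2=46 S3=34 blocked=[]
Op 10: conn=18 S1=29 S2=46 S3=34 blocked=[]
Op 11: conn=11 S1=29 S2=46 S3=27 blocked=[]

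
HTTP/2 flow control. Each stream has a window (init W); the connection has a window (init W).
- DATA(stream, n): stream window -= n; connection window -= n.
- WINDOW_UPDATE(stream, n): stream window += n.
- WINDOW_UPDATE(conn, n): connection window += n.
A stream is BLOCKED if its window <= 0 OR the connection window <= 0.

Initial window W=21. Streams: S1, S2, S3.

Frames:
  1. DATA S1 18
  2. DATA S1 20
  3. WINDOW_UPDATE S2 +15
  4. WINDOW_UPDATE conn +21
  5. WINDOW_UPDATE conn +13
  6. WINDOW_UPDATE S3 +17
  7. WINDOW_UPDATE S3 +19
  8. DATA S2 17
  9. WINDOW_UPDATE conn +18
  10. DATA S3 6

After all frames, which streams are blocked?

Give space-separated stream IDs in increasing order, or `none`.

Op 1: conn=3 S1=3 S2=21 S3=21 blocked=[]
Op 2: conn=-17 S1=-17 S2=21 S3=21 blocked=[1, 2, 3]
Op 3: conn=-17 S1=-17 S2=36 S3=21 blocked=[1, 2, 3]
Op 4: conn=4 S1=-17 S2=36 S3=21 blocked=[1]
Op 5: conn=17 S1=-17 S2=36 S3=21 blocked=[1]
Op 6: conn=17 S1=-17 S2=36 S3=38 blocked=[1]
Op 7: conn=17 S1=-17 S2=36 S3=57 blocked=[1]
Op 8: conn=0 S1=-17 S2=19 S3=57 blocked=[1, 2, 3]
Op 9: conn=18 S1=-17 S2=19 S3=57 blocked=[1]
Op 10: conn=12 S1=-17 S2=19 S3=51 blocked=[1]

Answer: S1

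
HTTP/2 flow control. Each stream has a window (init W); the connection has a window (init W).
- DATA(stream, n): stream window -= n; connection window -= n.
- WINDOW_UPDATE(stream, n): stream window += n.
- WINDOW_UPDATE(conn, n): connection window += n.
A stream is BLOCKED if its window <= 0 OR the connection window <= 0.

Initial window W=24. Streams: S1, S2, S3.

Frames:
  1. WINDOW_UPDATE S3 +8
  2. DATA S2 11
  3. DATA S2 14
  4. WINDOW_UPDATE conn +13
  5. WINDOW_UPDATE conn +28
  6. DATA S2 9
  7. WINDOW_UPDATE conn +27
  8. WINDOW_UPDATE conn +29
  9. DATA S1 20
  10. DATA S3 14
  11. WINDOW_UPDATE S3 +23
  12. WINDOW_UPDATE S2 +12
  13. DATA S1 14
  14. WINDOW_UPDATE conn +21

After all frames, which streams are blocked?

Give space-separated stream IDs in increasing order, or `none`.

Op 1: conn=24 S1=24 S2=24 S3=32 blocked=[]
Op 2: conn=13 S1=24 S2=13 S3=32 blocked=[]
Op 3: conn=-1 S1=24 S2=-1 S3=32 blocked=[1, 2, 3]
Op 4: conn=12 S1=24 S2=-1 S3=32 blocked=[2]
Op 5: conn=40 S1=24 S2=-1 S3=32 blocked=[2]
Op 6: conn=31 S1=24 S2=-10 S3=32 blocked=[2]
Op 7: conn=58 S1=24 S2=-10 S3=32 blocked=[2]
Op 8: conn=87 S1=24 S2=-10 S3=32 blocked=[2]
Op 9: conn=67 S1=4 S2=-10 S3=32 blocked=[2]
Op 10: conn=53 S1=4 S2=-10 S3=18 blocked=[2]
Op 11: conn=53 S1=4 S2=-10 S3=41 blocked=[2]
Op 12: conn=53 S1=4 S2=2 S3=41 blocked=[]
Op 13: conn=39 S1=-10 S2=2 S3=41 blocked=[1]
Op 14: conn=60 S1=-10 S2=2 S3=41 blocked=[1]

Answer: S1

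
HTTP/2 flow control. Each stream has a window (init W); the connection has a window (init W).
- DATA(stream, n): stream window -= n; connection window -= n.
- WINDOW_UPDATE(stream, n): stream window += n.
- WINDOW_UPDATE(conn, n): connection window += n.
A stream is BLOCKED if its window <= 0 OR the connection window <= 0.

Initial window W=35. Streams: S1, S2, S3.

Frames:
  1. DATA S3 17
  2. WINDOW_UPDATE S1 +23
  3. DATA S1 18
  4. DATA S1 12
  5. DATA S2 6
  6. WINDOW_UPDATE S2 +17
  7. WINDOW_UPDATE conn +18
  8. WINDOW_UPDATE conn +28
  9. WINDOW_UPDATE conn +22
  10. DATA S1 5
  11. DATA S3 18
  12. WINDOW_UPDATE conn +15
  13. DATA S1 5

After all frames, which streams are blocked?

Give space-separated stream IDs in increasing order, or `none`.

Answer: S3

Derivation:
Op 1: conn=18 S1=35 S2=35 S3=18 blocked=[]
Op 2: conn=18 S1=58 S2=35 S3=18 blocked=[]
Op 3: conn=0 S1=40 S2=35 S3=18 blocked=[1, 2, 3]
Op 4: conn=-12 S1=28 S2=35 S3=18 blocked=[1, 2, 3]
Op 5: conn=-18 S1=28 S2=29 S3=18 blocked=[1, 2, 3]
Op 6: conn=-18 S1=28 S2=46 S3=18 blocked=[1, 2, 3]
Op 7: conn=0 S1=28 S2=46 S3=18 blocked=[1, 2, 3]
Op 8: conn=28 S1=28 S2=46 S3=18 blocked=[]
Op 9: conn=50 S1=28 S2=46 S3=18 blocked=[]
Op 10: conn=45 S1=23 S2=46 S3=18 blocked=[]
Op 11: conn=27 S1=23 S2=46 S3=0 blocked=[3]
Op 12: conn=42 S1=23 S2=46 S3=0 blocked=[3]
Op 13: conn=37 S1=18 S2=46 S3=0 blocked=[3]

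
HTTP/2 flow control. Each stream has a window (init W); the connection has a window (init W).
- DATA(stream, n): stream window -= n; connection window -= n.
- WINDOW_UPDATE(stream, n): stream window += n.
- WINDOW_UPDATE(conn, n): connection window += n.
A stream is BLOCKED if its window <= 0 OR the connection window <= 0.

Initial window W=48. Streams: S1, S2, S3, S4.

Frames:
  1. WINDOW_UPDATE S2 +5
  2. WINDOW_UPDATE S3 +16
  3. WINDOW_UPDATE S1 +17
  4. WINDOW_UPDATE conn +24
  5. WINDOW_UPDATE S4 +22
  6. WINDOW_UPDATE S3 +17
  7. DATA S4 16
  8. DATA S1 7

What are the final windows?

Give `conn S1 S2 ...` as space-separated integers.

Answer: 49 58 53 81 54

Derivation:
Op 1: conn=48 S1=48 S2=53 S3=48 S4=48 blocked=[]
Op 2: conn=48 S1=48 S2=53 S3=64 S4=48 blocked=[]
Op 3: conn=48 S1=65 S2=53 S3=64 S4=48 blocked=[]
Op 4: conn=72 S1=65 S2=53 S3=64 S4=48 blocked=[]
Op 5: conn=72 S1=65 S2=53 S3=64 S4=70 blocked=[]
Op 6: conn=72 S1=65 S2=53 S3=81 S4=70 blocked=[]
Op 7: conn=56 S1=65 S2=53 S3=81 S4=54 blocked=[]
Op 8: conn=49 S1=58 S2=53 S3=81 S4=54 blocked=[]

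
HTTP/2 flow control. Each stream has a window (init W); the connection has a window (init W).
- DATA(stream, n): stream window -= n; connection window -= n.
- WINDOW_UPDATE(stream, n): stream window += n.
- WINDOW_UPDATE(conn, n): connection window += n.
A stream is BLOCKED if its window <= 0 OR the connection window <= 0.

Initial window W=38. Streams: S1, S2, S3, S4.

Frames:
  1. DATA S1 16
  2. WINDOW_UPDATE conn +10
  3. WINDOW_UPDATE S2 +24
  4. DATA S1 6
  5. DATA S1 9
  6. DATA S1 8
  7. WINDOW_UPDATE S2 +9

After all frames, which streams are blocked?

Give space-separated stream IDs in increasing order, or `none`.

Op 1: conn=22 S1=22 S2=38 S3=38 S4=38 blocked=[]
Op 2: conn=32 S1=22 S2=38 S3=38 S4=38 blocked=[]
Op 3: conn=32 S1=22 S2=62 S3=38 S4=38 blocked=[]
Op 4: conn=26 S1=16 S2=62 S3=38 S4=38 blocked=[]
Op 5: conn=17 S1=7 S2=62 S3=38 S4=38 blocked=[]
Op 6: conn=9 S1=-1 S2=62 S3=38 S4=38 blocked=[1]
Op 7: conn=9 S1=-1 S2=71 S3=38 S4=38 blocked=[1]

Answer: S1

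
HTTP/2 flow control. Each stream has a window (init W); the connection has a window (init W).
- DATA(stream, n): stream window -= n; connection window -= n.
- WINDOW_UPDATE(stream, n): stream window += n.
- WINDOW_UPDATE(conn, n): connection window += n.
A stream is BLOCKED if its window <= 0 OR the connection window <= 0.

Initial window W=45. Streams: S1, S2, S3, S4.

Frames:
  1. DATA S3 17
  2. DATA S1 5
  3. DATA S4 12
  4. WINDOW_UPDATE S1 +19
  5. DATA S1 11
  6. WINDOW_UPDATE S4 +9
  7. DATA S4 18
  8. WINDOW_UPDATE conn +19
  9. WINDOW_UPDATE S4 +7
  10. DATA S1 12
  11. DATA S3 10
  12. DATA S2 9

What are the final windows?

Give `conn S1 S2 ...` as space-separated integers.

Op 1: conn=28 S1=45 S2=45 S3=28 S4=45 blocked=[]
Op 2: conn=23 S1=40 S2=45 S3=28 S4=45 blocked=[]
Op 3: conn=11 S1=40 S2=45 S3=28 S4=33 blocked=[]
Op 4: conn=11 S1=59 S2=45 S3=28 S4=33 blocked=[]
Op 5: conn=0 S1=48 S2=45 S3=28 S4=33 blocked=[1, 2, 3, 4]
Op 6: conn=0 S1=48 S2=45 S3=28 S4=42 blocked=[1, 2, 3, 4]
Op 7: conn=-18 S1=48 S2=45 S3=28 S4=24 blocked=[1, 2, 3, 4]
Op 8: conn=1 S1=48 S2=45 S3=28 S4=24 blocked=[]
Op 9: conn=1 S1=48 S2=45 S3=28 S4=31 blocked=[]
Op 10: conn=-11 S1=36 S2=45 S3=28 S4=31 blocked=[1, 2, 3, 4]
Op 11: conn=-21 S1=36 S2=45 S3=18 S4=31 blocked=[1, 2, 3, 4]
Op 12: conn=-30 S1=36 S2=36 S3=18 S4=31 blocked=[1, 2, 3, 4]

Answer: -30 36 36 18 31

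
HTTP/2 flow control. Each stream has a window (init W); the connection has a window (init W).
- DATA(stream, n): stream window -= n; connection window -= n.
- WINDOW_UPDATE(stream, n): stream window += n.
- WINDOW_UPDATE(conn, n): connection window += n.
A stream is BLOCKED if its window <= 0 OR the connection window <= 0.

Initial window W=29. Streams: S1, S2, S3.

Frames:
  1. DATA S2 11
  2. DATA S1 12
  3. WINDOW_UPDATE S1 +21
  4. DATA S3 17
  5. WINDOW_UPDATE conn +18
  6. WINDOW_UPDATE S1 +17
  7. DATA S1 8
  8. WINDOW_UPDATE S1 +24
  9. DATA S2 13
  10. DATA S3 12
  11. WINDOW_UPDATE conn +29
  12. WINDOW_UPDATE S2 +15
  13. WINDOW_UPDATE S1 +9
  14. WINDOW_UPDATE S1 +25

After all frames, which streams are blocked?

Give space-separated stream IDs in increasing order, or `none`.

Answer: S3

Derivation:
Op 1: conn=18 S1=29 S2=18 S3=29 blocked=[]
Op 2: conn=6 S1=17 S2=18 S3=29 blocked=[]
Op 3: conn=6 S1=38 S2=18 S3=29 blocked=[]
Op 4: conn=-11 S1=38 S2=18 S3=12 blocked=[1, 2, 3]
Op 5: conn=7 S1=38 S2=18 S3=12 blocked=[]
Op 6: conn=7 S1=55 S2=18 S3=12 blocked=[]
Op 7: conn=-1 S1=47 S2=18 S3=12 blocked=[1, 2, 3]
Op 8: conn=-1 S1=71 S2=18 S3=12 blocked=[1, 2, 3]
Op 9: conn=-14 S1=71 S2=5 S3=12 blocked=[1, 2, 3]
Op 10: conn=-26 S1=71 S2=5 S3=0 blocked=[1, 2, 3]
Op 11: conn=3 S1=71 S2=5 S3=0 blocked=[3]
Op 12: conn=3 S1=71 S2=20 S3=0 blocked=[3]
Op 13: conn=3 S1=80 S2=20 S3=0 blocked=[3]
Op 14: conn=3 S1=105 S2=20 S3=0 blocked=[3]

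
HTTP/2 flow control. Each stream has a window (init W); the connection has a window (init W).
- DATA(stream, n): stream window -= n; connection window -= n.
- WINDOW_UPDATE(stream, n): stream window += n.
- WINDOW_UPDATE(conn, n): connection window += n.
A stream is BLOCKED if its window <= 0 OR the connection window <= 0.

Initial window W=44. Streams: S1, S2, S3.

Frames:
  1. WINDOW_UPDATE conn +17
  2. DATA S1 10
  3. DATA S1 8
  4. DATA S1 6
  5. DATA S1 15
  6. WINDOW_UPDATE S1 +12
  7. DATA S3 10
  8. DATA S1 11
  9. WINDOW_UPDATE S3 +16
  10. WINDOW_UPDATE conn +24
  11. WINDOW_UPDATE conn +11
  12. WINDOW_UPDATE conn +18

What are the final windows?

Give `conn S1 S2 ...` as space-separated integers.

Answer: 54 6 44 50

Derivation:
Op 1: conn=61 S1=44 S2=44 S3=44 blocked=[]
Op 2: conn=51 S1=34 S2=44 S3=44 blocked=[]
Op 3: conn=43 S1=26 S2=44 S3=44 blocked=[]
Op 4: conn=37 S1=20 S2=44 S3=44 blocked=[]
Op 5: conn=22 S1=5 S2=44 S3=44 blocked=[]
Op 6: conn=22 S1=17 S2=44 S3=44 blocked=[]
Op 7: conn=12 S1=17 S2=44 S3=34 blocked=[]
Op 8: conn=1 S1=6 S2=44 S3=34 blocked=[]
Op 9: conn=1 S1=6 S2=44 S3=50 blocked=[]
Op 10: conn=25 S1=6 S2=44 S3=50 blocked=[]
Op 11: conn=36 S1=6 S2=44 S3=50 blocked=[]
Op 12: conn=54 S1=6 S2=44 S3=50 blocked=[]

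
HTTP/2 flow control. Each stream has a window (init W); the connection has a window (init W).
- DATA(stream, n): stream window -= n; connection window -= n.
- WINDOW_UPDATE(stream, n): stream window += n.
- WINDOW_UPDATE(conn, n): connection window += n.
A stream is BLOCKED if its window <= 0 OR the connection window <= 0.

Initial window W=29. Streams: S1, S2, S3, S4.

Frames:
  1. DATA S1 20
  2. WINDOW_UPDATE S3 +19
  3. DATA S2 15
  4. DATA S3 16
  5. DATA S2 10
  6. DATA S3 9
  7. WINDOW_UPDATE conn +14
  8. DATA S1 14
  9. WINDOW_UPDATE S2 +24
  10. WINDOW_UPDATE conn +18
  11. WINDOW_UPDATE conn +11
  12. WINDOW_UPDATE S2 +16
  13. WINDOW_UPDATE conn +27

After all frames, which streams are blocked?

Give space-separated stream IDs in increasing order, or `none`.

Answer: S1

Derivation:
Op 1: conn=9 S1=9 S2=29 S3=29 S4=29 blocked=[]
Op 2: conn=9 S1=9 S2=29 S3=48 S4=29 blocked=[]
Op 3: conn=-6 S1=9 S2=14 S3=48 S4=29 blocked=[1, 2, 3, 4]
Op 4: conn=-22 S1=9 S2=14 S3=32 S4=29 blocked=[1, 2, 3, 4]
Op 5: conn=-32 S1=9 S2=4 S3=32 S4=29 blocked=[1, 2, 3, 4]
Op 6: conn=-41 S1=9 S2=4 S3=23 S4=29 blocked=[1, 2, 3, 4]
Op 7: conn=-27 S1=9 S2=4 S3=23 S4=29 blocked=[1, 2, 3, 4]
Op 8: conn=-41 S1=-5 S2=4 S3=23 S4=29 blocked=[1, 2, 3, 4]
Op 9: conn=-41 S1=-5 S2=28 S3=23 S4=29 blocked=[1, 2, 3, 4]
Op 10: conn=-23 S1=-5 S2=28 S3=23 S4=29 blocked=[1, 2, 3, 4]
Op 11: conn=-12 S1=-5 S2=28 S3=23 S4=29 blocked=[1, 2, 3, 4]
Op 12: conn=-12 S1=-5 S2=44 S3=23 S4=29 blocked=[1, 2, 3, 4]
Op 13: conn=15 S1=-5 S2=44 S3=23 S4=29 blocked=[1]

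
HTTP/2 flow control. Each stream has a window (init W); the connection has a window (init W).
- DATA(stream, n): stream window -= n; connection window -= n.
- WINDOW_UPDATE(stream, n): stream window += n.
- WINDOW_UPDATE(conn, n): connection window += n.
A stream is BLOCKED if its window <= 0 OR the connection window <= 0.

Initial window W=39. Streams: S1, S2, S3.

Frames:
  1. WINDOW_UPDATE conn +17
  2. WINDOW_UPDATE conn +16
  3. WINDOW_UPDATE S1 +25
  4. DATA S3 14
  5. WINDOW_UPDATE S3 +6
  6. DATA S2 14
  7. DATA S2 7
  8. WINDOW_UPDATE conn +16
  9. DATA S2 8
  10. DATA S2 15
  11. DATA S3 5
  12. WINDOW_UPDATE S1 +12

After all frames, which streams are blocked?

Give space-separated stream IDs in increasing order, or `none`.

Answer: S2

Derivation:
Op 1: conn=56 S1=39 S2=39 S3=39 blocked=[]
Op 2: conn=72 S1=39 S2=39 S3=39 blocked=[]
Op 3: conn=72 S1=64 S2=39 S3=39 blocked=[]
Op 4: conn=58 S1=64 S2=39 S3=25 blocked=[]
Op 5: conn=58 S1=64 S2=39 S3=31 blocked=[]
Op 6: conn=44 S1=64 S2=25 S3=31 blocked=[]
Op 7: conn=37 S1=64 S2=18 S3=31 blocked=[]
Op 8: conn=53 S1=64 S2=18 S3=31 blocked=[]
Op 9: conn=45 S1=64 S2=10 S3=31 blocked=[]
Op 10: conn=30 S1=64 S2=-5 S3=31 blocked=[2]
Op 11: conn=25 S1=64 S2=-5 S3=26 blocked=[2]
Op 12: conn=25 S1=76 S2=-5 S3=26 blocked=[2]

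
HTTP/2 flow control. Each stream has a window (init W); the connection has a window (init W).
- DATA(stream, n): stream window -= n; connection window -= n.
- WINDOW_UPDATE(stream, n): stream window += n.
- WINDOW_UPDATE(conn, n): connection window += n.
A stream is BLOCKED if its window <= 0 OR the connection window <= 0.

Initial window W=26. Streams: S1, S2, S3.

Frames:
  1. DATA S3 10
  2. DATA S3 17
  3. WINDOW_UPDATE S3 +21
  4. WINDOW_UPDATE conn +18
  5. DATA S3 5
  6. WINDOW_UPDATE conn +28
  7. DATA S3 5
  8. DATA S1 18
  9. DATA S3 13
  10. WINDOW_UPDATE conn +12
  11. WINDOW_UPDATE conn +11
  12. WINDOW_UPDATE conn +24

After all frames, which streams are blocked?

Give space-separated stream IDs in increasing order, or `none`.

Op 1: conn=16 S1=26 S2=26 S3=16 blocked=[]
Op 2: conn=-1 S1=26 S2=26 S3=-1 blocked=[1, 2, 3]
Op 3: conn=-1 S1=26 S2=26 S3=20 blocked=[1, 2, 3]
Op 4: conn=17 S1=26 S2=26 S3=20 blocked=[]
Op 5: conn=12 S1=26 S2=26 S3=15 blocked=[]
Op 6: conn=40 S1=26 S2=26 S3=15 blocked=[]
Op 7: conn=35 S1=26 S2=26 S3=10 blocked=[]
Op 8: conn=17 S1=8 S2=26 S3=10 blocked=[]
Op 9: conn=4 S1=8 S2=26 S3=-3 blocked=[3]
Op 10: conn=16 S1=8 S2=26 S3=-3 blocked=[3]
Op 11: conn=27 S1=8 S2=26 S3=-3 blocked=[3]
Op 12: conn=51 S1=8 S2=26 S3=-3 blocked=[3]

Answer: S3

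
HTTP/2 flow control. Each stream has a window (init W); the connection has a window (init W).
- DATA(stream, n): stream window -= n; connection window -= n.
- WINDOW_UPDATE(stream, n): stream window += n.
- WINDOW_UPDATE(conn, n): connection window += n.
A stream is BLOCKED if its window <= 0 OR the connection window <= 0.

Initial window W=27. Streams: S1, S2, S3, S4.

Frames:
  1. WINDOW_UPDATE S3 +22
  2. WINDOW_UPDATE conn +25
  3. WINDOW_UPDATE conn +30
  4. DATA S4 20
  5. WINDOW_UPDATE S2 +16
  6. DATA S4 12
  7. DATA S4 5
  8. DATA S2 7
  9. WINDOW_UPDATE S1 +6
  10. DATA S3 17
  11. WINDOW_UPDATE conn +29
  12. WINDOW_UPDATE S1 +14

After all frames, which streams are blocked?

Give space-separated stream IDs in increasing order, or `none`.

Op 1: conn=27 S1=27 S2=27 S3=49 S4=27 blocked=[]
Op 2: conn=52 S1=27 S2=27 S3=49 S4=27 blocked=[]
Op 3: conn=82 S1=27 S2=27 S3=49 S4=27 blocked=[]
Op 4: conn=62 S1=27 S2=27 S3=49 S4=7 blocked=[]
Op 5: conn=62 S1=27 S2=43 S3=49 S4=7 blocked=[]
Op 6: conn=50 S1=27 S2=43 S3=49 S4=-5 blocked=[4]
Op 7: conn=45 S1=27 S2=43 S3=49 S4=-10 blocked=[4]
Op 8: conn=38 S1=27 S2=36 S3=49 S4=-10 blocked=[4]
Op 9: conn=38 S1=33 S2=36 S3=49 S4=-10 blocked=[4]
Op 10: conn=21 S1=33 S2=36 S3=32 S4=-10 blocked=[4]
Op 11: conn=50 S1=33 S2=36 S3=32 S4=-10 blocked=[4]
Op 12: conn=50 S1=47 S2=36 S3=32 S4=-10 blocked=[4]

Answer: S4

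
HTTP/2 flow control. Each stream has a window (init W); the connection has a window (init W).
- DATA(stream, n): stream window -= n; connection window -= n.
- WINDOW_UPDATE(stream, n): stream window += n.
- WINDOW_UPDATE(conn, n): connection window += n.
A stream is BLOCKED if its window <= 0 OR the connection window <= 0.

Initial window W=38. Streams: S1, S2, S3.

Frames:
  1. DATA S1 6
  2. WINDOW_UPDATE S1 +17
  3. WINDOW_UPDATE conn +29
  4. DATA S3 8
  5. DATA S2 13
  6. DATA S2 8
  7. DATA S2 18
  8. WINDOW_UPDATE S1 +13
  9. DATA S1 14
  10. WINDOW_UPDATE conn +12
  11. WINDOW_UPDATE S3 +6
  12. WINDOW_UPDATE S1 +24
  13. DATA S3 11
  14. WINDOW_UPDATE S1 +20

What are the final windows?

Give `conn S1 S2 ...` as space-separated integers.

Answer: 1 92 -1 25

Derivation:
Op 1: conn=32 S1=32 S2=38 S3=38 blocked=[]
Op 2: conn=32 S1=49 S2=38 S3=38 blocked=[]
Op 3: conn=61 S1=49 S2=38 S3=38 blocked=[]
Op 4: conn=53 S1=49 S2=38 S3=30 blocked=[]
Op 5: conn=40 S1=49 S2=25 S3=30 blocked=[]
Op 6: conn=32 S1=49 S2=17 S3=30 blocked=[]
Op 7: conn=14 S1=49 S2=-1 S3=30 blocked=[2]
Op 8: conn=14 S1=62 S2=-1 S3=30 blocked=[2]
Op 9: conn=0 S1=48 S2=-1 S3=30 blocked=[1, 2, 3]
Op 10: conn=12 S1=48 S2=-1 S3=30 blocked=[2]
Op 11: conn=12 S1=48 S2=-1 S3=36 blocked=[2]
Op 12: conn=12 S1=72 S2=-1 S3=36 blocked=[2]
Op 13: conn=1 S1=72 S2=-1 S3=25 blocked=[2]
Op 14: conn=1 S1=92 S2=-1 S3=25 blocked=[2]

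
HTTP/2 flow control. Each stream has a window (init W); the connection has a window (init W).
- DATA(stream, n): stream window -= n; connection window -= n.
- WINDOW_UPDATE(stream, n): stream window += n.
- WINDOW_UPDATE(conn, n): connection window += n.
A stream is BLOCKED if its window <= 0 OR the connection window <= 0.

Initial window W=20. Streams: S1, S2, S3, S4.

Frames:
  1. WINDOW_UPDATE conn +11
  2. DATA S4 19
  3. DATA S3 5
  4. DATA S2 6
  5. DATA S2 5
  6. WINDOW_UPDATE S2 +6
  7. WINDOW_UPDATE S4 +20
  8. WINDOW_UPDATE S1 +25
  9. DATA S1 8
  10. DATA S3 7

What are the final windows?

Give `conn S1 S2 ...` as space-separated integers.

Answer: -19 37 15 8 21

Derivation:
Op 1: conn=31 S1=20 S2=20 S3=20 S4=20 blocked=[]
Op 2: conn=12 S1=20 S2=20 S3=20 S4=1 blocked=[]
Op 3: conn=7 S1=20 S2=20 S3=15 S4=1 blocked=[]
Op 4: conn=1 S1=20 S2=14 S3=15 S4=1 blocked=[]
Op 5: conn=-4 S1=20 S2=9 S3=15 S4=1 blocked=[1, 2, 3, 4]
Op 6: conn=-4 S1=20 S2=15 S3=15 S4=1 blocked=[1, 2, 3, 4]
Op 7: conn=-4 S1=20 S2=15 S3=15 S4=21 blocked=[1, 2, 3, 4]
Op 8: conn=-4 S1=45 S2=15 S3=15 S4=21 blocked=[1, 2, 3, 4]
Op 9: conn=-12 S1=37 S2=15 S3=15 S4=21 blocked=[1, 2, 3, 4]
Op 10: conn=-19 S1=37 S2=15 S3=8 S4=21 blocked=[1, 2, 3, 4]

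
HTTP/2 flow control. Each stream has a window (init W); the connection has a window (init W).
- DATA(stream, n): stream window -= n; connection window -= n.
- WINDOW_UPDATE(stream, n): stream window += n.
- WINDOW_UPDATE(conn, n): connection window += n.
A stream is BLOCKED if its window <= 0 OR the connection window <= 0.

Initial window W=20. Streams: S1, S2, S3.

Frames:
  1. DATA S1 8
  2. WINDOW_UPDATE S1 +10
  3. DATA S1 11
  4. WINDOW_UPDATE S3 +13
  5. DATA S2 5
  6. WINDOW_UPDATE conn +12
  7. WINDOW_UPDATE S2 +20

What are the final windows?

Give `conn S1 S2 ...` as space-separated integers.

Answer: 8 11 35 33

Derivation:
Op 1: conn=12 S1=12 S2=20 S3=20 blocked=[]
Op 2: conn=12 S1=22 S2=20 S3=20 blocked=[]
Op 3: conn=1 S1=11 S2=20 S3=20 blocked=[]
Op 4: conn=1 S1=11 S2=20 S3=33 blocked=[]
Op 5: conn=-4 S1=11 S2=15 S3=33 blocked=[1, 2, 3]
Op 6: conn=8 S1=11 S2=15 S3=33 blocked=[]
Op 7: conn=8 S1=11 S2=35 S3=33 blocked=[]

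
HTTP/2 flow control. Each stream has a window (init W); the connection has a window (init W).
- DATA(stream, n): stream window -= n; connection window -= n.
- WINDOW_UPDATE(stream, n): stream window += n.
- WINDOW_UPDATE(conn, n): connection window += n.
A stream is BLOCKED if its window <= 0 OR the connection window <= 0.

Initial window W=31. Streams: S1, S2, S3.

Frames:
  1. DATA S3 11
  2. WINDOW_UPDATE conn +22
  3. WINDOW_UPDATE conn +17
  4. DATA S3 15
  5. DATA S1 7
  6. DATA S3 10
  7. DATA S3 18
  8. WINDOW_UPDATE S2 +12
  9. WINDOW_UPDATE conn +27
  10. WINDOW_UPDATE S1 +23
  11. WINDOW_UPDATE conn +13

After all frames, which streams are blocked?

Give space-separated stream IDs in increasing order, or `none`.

Answer: S3

Derivation:
Op 1: conn=20 S1=31 S2=31 S3=20 blocked=[]
Op 2: conn=42 S1=31 S2=31 S3=20 blocked=[]
Op 3: conn=59 S1=31 S2=31 S3=20 blocked=[]
Op 4: conn=44 S1=31 S2=31 S3=5 blocked=[]
Op 5: conn=37 S1=24 S2=31 S3=5 blocked=[]
Op 6: conn=27 S1=24 S2=31 S3=-5 blocked=[3]
Op 7: conn=9 S1=24 S2=31 S3=-23 blocked=[3]
Op 8: conn=9 S1=24 S2=43 S3=-23 blocked=[3]
Op 9: conn=36 S1=24 S2=43 S3=-23 blocked=[3]
Op 10: conn=36 S1=47 S2=43 S3=-23 blocked=[3]
Op 11: conn=49 S1=47 S2=43 S3=-23 blocked=[3]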